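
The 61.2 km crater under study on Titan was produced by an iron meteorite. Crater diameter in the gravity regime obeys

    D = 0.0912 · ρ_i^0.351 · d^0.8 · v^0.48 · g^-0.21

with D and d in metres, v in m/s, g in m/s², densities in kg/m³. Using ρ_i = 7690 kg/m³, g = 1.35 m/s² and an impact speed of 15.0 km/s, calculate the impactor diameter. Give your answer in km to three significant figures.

Rearranging for d: d = [D / (0.0912 · 7690^0.351 · 15000^0.48 · 1.35^-0.21)]^(1/0.8).
D = 61200 m.
7690^0.351 = 23.12
15000^0.48 = 101.0
1.35^-0.21 = 0.9389
Denominator = 0.0912 × 23.12 × 101.0 × 0.9389 = 200.0
D / 200.0 = 61200 / 200.0 = 306.0
d = 306.0^(1/0.8) = 306.0^1.25 = 1280 m

d ≈ 1.28 km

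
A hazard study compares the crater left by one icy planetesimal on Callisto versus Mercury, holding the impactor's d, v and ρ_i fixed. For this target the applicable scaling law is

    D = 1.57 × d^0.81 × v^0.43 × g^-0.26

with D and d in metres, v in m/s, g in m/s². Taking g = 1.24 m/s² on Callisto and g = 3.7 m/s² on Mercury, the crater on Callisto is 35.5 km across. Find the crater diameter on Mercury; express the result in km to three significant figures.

D ≈ 26.7 km

All impactor-dependent factors cancel in the ratio, leaving D_Mercury/D_Callisto = (g_Mercury/g_Callisto)^-0.26.
(3.7/1.24)^-0.26 = 2.984^-0.26 = 0.7526
D_Mercury = 0.7526 × 35.5 km = 26.7 km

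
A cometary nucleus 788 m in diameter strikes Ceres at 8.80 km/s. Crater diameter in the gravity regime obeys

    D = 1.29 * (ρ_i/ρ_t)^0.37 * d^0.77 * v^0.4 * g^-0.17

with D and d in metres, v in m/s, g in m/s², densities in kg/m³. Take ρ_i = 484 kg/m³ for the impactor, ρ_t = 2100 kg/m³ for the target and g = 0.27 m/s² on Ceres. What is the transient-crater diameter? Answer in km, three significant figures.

D ≈ 6.02 km

In SI units: v = 8800 m/s.
(ρ_i/ρ_t)^0.37 = (484/2100)^0.37 = 0.5810
d^0.77 = 788^0.77 = 170.0
v^0.4 = 8800^0.4 = 37.83
g^-0.17 = 0.27^-0.17 = 1.249
D = 1.29 × 0.5810 × 170.0 × 37.83 × 1.249 = 6020 m
   = 6.020 km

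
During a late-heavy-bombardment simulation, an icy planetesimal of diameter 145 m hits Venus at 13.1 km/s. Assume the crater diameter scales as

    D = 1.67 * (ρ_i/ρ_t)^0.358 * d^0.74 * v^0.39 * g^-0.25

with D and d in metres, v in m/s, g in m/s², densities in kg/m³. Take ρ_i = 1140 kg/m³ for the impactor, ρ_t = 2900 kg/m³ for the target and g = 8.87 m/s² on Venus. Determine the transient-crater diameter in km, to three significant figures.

In SI units: v = 13100 m/s.
(ρ_i/ρ_t)^0.358 = (1140/2900)^0.358 = 0.7159
d^0.74 = 145^0.74 = 39.76
v^0.39 = 13100^0.39 = 40.34
g^-0.25 = 8.87^-0.25 = 0.5795
D = 1.67 × 0.7159 × 39.76 × 40.34 × 0.5795 = 1111 m
   = 1.111 km

D ≈ 1.11 km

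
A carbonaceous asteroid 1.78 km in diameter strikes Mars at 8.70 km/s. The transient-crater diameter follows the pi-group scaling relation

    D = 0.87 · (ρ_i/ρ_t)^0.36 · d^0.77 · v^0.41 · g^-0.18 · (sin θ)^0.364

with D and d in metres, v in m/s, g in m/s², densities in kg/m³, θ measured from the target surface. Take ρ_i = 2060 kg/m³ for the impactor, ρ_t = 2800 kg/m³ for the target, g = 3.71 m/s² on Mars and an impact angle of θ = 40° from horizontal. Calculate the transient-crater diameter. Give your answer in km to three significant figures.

D ≈ 6.87 km

In SI units: d = 1780 m, v = 8700 m/s.
(ρ_i/ρ_t)^0.36 = (2060/2800)^0.36 = 0.8954
d^0.77 = 1780^0.77 = 318.3
v^0.41 = 8700^0.41 = 41.23
g^-0.18 = 3.71^-0.18 = 0.7898
(sin 40°)^0.364 = 0.6428^0.364 = 0.8514
D = 0.87 × 0.8954 × 318.3 × 41.23 × 0.7898 × 0.8514 = 6874 m
   = 6.874 km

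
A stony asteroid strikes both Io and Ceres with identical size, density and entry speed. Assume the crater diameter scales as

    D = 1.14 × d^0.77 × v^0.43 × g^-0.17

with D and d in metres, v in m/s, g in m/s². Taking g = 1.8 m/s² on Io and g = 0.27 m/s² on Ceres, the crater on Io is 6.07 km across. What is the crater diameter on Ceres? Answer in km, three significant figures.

All impactor-dependent factors cancel in the ratio, leaving D_Ceres/D_Io = (g_Ceres/g_Io)^-0.17.
(0.27/1.8)^-0.17 = 0.1500^-0.17 = 1.381
D_Ceres = 1.381 × 6.07 km = 8.38 km

D ≈ 8.38 km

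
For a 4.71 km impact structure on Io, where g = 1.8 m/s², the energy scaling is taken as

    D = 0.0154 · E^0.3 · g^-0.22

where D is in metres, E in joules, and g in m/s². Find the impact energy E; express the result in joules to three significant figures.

E ≈ 2.97 × 10^18 J

Rearranging: E = [D / (0.0154 · g^-0.22)]^(1/0.3).
D = 4710 m.
g^-0.22 = 1.8^-0.22 = 0.8787
D / (0.0154 × 0.8787) = 4710 / (0.01353) = 3.481 × 10^5
E = (3.481 × 10^5)^3.3333 = 2.966 × 10^18 J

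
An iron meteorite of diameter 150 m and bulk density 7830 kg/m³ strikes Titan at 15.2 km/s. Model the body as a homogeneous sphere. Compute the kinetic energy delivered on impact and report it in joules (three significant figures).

E ≈ 1.60 × 10^18 J

v = 15200 m/s.
Mass m = (π/6) ρ d³ = (π/6) × 7830 × (150)³ = 1.384 × 10^10 kg
E = ½ m v² = 0.5 × 1.384 × 10^10 × (15200)² = 1.599 × 10^18 J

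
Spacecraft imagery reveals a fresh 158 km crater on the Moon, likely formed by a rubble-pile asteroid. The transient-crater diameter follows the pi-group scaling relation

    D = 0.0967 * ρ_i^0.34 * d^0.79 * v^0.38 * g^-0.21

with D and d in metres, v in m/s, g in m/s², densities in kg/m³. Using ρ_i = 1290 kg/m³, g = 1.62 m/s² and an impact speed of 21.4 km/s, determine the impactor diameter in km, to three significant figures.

Rearranging for d: d = [D / (0.0967 · 1290^0.34 · 21400^0.38 · 1.62^-0.21)]^(1/0.79).
D = 158000 m.
1290^0.34 = 11.42
21400^0.38 = 44.21
1.62^-0.21 = 0.9037
Denominator = 0.0967 × 11.42 × 44.21 × 0.9037 = 44.12
D / 44.12 = 158000 / 44.12 = 3581
d = 3581^(1/0.79) = 3581^1.2658 = 31525 m

d ≈ 31.5 km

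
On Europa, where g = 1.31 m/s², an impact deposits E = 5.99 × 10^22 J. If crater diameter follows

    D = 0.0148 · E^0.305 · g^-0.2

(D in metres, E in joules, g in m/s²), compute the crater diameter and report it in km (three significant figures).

E^0.305 = (5.99 × 10^22)^0.305 = 8.854 × 10^6
g^-0.2 = 1.31^-0.2 = 0.9474
D = 0.0148 × 8.854 × 10^6 × 0.9474 = 1.241 × 10^5 m
   = 124.1 km

D ≈ 124 km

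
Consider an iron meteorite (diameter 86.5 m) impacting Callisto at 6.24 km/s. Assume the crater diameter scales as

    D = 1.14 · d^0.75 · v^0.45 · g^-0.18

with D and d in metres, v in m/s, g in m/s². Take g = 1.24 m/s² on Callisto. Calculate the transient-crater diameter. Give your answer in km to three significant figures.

In SI units: v = 6240 m/s.
d^0.75 = 86.5^0.75 = 28.36
v^0.45 = 6240^0.45 = 51.03
g^-0.18 = 1.24^-0.18 = 0.9620
D = 1.14 × 28.36 × 51.03 × 0.9620 = 1587 m
   = 1.587 km

D ≈ 1.59 km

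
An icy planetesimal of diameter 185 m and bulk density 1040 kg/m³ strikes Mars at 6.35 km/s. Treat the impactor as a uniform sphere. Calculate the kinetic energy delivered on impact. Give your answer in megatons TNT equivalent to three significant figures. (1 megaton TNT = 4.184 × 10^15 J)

v = 6350 m/s.
Mass m = (π/6) ρ d³ = (π/6) × 1040 × (185)³ = 3.448 × 10^9 kg
E = ½ m v² = 0.5 × 3.448 × 10^9 × (6350)² = 6.952 × 10^16 J
   = 6.952 × 10^16 / 4.184×10^15 = 16.62 Mt

E ≈ 16.6 Mt TNT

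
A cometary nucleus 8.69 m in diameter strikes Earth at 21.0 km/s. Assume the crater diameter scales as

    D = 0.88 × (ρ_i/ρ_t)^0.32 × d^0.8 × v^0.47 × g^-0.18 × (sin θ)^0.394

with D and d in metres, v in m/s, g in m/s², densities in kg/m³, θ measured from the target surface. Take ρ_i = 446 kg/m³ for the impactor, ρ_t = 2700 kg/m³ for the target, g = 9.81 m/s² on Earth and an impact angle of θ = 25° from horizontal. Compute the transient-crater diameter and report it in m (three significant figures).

D ≈ 142 m

In SI units: v = 21000 m/s.
(ρ_i/ρ_t)^0.32 = (446/2700)^0.32 = 0.5620
d^0.8 = 8.69^0.8 = 5.639
v^0.47 = 21000^0.47 = 107.5
g^-0.18 = 9.81^-0.18 = 0.6630
(sin 25°)^0.394 = 0.4226^0.394 = 0.7122
D = 0.88 × 0.5620 × 5.639 × 107.5 × 0.6630 × 0.7122 = 141.6 m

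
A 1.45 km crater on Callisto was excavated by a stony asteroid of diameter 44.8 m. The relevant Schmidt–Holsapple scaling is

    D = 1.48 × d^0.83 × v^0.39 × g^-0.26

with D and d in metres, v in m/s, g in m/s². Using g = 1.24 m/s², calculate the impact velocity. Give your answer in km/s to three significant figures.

v ≈ 16.5 km/s

Rearranging for v: v = [D / (1.48 · 44.8^0.83 · 1.24^-0.26)]^(1/0.39).
D = 1450 m.
44.8^0.83 = 23.47
1.24^-0.26 = 0.9456
Denominator = 1.48 × 23.47 × 0.9456 = 32.85
D / 32.85 = 1450 / 32.85 = 44.14
v = 44.14^(1/0.39) = 44.14^2.5641 = 16501 m/s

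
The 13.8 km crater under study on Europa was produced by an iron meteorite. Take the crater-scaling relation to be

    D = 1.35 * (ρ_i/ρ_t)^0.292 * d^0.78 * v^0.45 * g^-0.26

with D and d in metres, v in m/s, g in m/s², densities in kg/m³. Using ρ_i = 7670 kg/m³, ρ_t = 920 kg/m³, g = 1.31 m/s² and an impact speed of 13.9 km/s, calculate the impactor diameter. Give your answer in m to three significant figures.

d ≈ 278 m

Rearranging for d: d = [D / (1.35 · (7670/920)^0.292 · 13900^0.45 · 1.31^-0.26)]^(1/0.78).
D = 13800 m.
(7670/920)^0.292 = 1.858
13900^0.45 = 73.17
1.31^-0.26 = 0.9322
Denominator = 1.35 × 1.858 × 73.17 × 0.9322 = 171.1
D / 171.1 = 13800 / 171.1 = 80.65
d = 80.65^(1/0.78) = 80.65^1.2821 = 278.3 m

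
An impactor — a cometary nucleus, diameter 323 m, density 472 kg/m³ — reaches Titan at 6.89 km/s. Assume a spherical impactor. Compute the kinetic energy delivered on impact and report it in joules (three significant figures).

v = 6890 m/s.
Mass m = (π/6) ρ d³ = (π/6) × 472 × (323)³ = 8.328 × 10^9 kg
E = ½ m v² = 0.5 × 8.328 × 10^9 × (6890)² = 1.977 × 10^17 J

E ≈ 1.98 × 10^17 J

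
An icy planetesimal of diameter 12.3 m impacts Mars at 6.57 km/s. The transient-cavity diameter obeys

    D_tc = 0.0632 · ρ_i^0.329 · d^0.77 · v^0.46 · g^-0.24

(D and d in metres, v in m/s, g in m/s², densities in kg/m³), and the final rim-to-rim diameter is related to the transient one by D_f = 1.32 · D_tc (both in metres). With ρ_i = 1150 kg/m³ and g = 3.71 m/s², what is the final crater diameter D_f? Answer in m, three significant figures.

v = 6570 m/s.
ρ_i^0.329 = 1150^0.329 = 10.16
d^0.77 = 12.3^0.77 = 6.906
v^0.46 = 6570^0.46 = 57.03
g^-0.24 = 3.71^-0.24 = 0.7300
D_tc = 0.0632 × 10.16 × 6.906 × 57.03 × 0.7300 = 184.6 m
D_f = 1.32 × 184.6 = 243.7 m

D_f ≈ 244 m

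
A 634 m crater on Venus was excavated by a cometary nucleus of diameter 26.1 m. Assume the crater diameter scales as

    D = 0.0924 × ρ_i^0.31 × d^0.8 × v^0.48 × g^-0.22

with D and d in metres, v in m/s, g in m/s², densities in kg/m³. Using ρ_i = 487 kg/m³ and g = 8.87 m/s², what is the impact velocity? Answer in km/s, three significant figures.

Rearranging for v: v = [D / (0.0924 · 487^0.31 · 26.1^0.8 · 8.87^-0.22)]^(1/0.48).
487^0.31 = 6.810
26.1^0.8 = 13.59
8.87^-0.22 = 0.6187
Denominator = 0.0924 × 6.810 × 13.59 × 0.6187 = 5.291
D / 5.291 = 634 / 5.291 = 119.8
v = 119.8^(1/0.48) = 119.8^2.0833 = 21382 m/s

v ≈ 21.4 km/s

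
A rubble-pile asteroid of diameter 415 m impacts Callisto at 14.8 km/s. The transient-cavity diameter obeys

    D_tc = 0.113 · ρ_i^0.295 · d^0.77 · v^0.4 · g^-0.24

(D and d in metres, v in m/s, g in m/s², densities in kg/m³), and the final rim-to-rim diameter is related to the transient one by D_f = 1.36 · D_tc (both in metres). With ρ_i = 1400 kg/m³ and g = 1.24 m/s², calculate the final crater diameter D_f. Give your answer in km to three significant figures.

D_f ≈ 5.97 km

v = 14800 m/s.
ρ_i^0.295 = 1400^0.295 = 8.474
d^0.77 = 415^0.77 = 103.7
v^0.4 = 14800^0.4 = 46.57
g^-0.24 = 1.24^-0.24 = 0.9497
D_tc = 0.113 × 8.474 × 103.7 × 46.57 × 0.9497 = 4392 m
D_f = 1.36 × 4392 = 5973 m
     = 5.973 km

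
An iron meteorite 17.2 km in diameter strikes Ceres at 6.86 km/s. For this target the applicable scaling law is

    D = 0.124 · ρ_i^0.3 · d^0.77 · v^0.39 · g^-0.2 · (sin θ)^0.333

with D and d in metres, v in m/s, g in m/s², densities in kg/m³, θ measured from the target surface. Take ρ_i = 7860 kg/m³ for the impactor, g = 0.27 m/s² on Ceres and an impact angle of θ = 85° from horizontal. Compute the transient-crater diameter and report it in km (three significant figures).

In SI units: d = 17200 m, v = 6860 m/s.
ρ_i^0.3 = 7860^0.3 = 14.74
d^0.77 = 17200^0.77 = 1825
v^0.39 = 6860^0.39 = 31.34
g^-0.2 = 0.27^-0.2 = 1.299
(sin 85°)^0.333 = 0.9962^0.333 = 0.9987
D = 0.124 × 14.74 × 1825 × 31.34 × 1.299 × 0.9987 = 1.356 × 10^5 m
   = 135.6 km

D ≈ 136 km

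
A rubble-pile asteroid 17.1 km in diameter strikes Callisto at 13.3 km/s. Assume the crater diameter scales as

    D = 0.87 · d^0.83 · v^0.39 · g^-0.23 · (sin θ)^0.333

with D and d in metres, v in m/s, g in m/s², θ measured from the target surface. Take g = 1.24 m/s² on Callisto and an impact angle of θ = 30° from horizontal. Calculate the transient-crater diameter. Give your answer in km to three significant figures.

D ≈ 87.0 km

In SI units: d = 17100 m, v = 13300 m/s.
d^0.83 = 17100^0.83 = 3261
v^0.39 = 13300^0.39 = 40.58
g^-0.23 = 1.24^-0.23 = 0.9517
(sin 30°)^0.333 = 0.5000^0.333 = 0.7939
D = 0.87 × 3261 × 40.58 × 0.9517 × 0.7939 = 86986 m
   = 86.99 km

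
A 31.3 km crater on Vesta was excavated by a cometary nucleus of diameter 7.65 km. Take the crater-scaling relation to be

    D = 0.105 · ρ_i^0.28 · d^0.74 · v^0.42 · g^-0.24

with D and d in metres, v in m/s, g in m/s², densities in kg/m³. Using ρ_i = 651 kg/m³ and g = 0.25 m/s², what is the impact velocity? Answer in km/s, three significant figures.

Rearranging for v: v = [D / (0.105 · 651^0.28 · 7650^0.74 · 0.25^-0.24)]^(1/0.42).
D = 31300 m.
651^0.28 = 6.135
7650^0.74 = 748.0
0.25^-0.24 = 1.395
Denominator = 0.105 × 6.135 × 748.0 × 1.395 = 672.2
D / 672.2 = 31300 / 672.2 = 46.56
v = 46.56^(1/0.42) = 46.56^2.381 = 9366 m/s

v ≈ 9.37 km/s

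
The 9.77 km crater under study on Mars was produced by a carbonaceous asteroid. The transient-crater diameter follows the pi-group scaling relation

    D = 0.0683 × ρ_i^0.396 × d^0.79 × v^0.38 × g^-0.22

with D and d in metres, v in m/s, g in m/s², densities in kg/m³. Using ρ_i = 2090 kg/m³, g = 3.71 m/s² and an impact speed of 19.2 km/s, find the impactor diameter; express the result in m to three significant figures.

Rearranging for d: d = [D / (0.0683 · 2090^0.396 · 19200^0.38 · 3.71^-0.22)]^(1/0.79).
D = 9770 m.
2090^0.396 = 20.64
19200^0.38 = 42.43
3.71^-0.22 = 0.7494
Denominator = 0.0683 × 20.64 × 42.43 × 0.7494 = 44.82
D / 44.82 = 9770 / 44.82 = 218.0
d = 218.0^(1/0.79) = 218.0^1.2658 = 912.0 m

d ≈ 912 m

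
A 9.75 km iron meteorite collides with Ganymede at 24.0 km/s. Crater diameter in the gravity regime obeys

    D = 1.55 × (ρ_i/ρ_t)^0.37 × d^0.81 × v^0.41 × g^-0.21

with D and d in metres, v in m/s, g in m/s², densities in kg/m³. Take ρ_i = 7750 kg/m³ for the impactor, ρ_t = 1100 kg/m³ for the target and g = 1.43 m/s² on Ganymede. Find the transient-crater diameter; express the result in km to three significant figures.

D ≈ 315 km

In SI units: d = 9750 m, v = 24000 m/s.
(ρ_i/ρ_t)^0.37 = (7750/1100)^0.37 = 2.059
d^0.81 = 9750^0.81 = 1703
v^0.41 = 24000^0.41 = 62.50
g^-0.21 = 1.43^-0.21 = 0.9276
D = 1.55 × 2.059 × 1703 × 62.50 × 0.9276 = 3.151 × 10^5 m
   = 315.1 km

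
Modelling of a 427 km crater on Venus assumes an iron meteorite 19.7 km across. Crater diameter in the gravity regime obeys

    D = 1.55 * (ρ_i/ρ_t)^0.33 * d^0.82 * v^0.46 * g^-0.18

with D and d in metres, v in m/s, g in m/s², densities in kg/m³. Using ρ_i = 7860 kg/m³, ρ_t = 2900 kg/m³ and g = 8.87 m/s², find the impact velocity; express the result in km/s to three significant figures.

v ≈ 17.0 km/s

Rearranging for v: v = [D / (1.55 · (7860/2900)^0.33 · 19700^0.82 · 8.87^-0.18)]^(1/0.46).
D = 427000 m.
(7860/2900)^0.33 = 1.390
19700^0.82 = 3322
8.87^-0.18 = 0.6751
Denominator = 1.55 × 1.390 × 3322 × 0.6751 = 4832
D / 4832 = 427000 / 4832 = 88.37
v = 88.37^(1/0.46) = 88.37^2.1739 = 17024 m/s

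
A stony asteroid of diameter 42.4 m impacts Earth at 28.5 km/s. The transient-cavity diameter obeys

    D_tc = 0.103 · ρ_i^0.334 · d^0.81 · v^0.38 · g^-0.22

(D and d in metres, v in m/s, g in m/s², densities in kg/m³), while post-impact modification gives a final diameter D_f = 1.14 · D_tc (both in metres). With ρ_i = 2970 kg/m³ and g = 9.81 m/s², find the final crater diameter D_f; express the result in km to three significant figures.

D_f ≈ 1.05 km

v = 28500 m/s.
ρ_i^0.334 = 2970^0.334 = 14.45
d^0.81 = 42.4^0.81 = 20.80
v^0.38 = 28500^0.38 = 49.30
g^-0.22 = 9.81^-0.22 = 0.6051
D_tc = 0.103 × 14.45 × 20.80 × 49.30 × 0.6051 = 923.5 m
D_f = 1.14 × 923.5 = 1053 m
     = 1.053 km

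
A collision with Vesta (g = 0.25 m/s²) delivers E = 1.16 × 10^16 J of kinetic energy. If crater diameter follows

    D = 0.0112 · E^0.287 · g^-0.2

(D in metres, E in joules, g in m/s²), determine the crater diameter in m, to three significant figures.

E^0.287 = (1.16 × 10^16)^0.287 = 4.078 × 10^4
g^-0.2 = 0.25^-0.2 = 1.320
D = 0.0112 × 4.078 × 10^4 × 1.320 = 602.9 m

D ≈ 603 m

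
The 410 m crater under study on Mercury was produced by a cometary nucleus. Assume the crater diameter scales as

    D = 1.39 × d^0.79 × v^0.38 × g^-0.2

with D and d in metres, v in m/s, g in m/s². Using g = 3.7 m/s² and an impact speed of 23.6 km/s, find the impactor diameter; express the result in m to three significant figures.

Rearranging for d: d = [D / (1.39 · 23600^0.38 · 3.7^-0.2)]^(1/0.79).
23600^0.38 = 45.89
3.7^-0.2 = 0.7698
Denominator = 1.39 × 45.89 × 0.7698 = 49.10
D / 49.10 = 410 / 49.10 = 8.350
d = 8.350^(1/0.79) = 8.350^1.2658 = 14.68 m

d ≈ 14.7 m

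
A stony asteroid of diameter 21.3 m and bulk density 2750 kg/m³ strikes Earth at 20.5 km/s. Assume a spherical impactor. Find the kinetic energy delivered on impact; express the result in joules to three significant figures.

E ≈ 2.92 × 10^15 J

v = 20500 m/s.
Mass m = (π/6) ρ d³ = (π/6) × 2750 × (21.3)³ = 1.391 × 10^7 kg
E = ½ m v² = 0.5 × 1.391 × 10^7 × (20500)² = 2.923 × 10^15 J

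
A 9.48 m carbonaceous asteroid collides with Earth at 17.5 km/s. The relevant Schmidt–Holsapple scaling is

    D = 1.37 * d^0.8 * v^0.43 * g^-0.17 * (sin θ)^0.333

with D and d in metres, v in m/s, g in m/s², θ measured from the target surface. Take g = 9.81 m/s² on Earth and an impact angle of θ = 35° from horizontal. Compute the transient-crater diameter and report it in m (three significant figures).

D ≈ 312 m

In SI units: v = 17500 m/s.
d^0.8 = 9.48^0.8 = 6.046
v^0.43 = 17500^0.43 = 66.76
g^-0.17 = 9.81^-0.17 = 0.6783
(sin 35°)^0.333 = 0.5736^0.333 = 0.8310
D = 1.37 × 6.046 × 66.76 × 0.6783 × 0.8310 = 311.7 m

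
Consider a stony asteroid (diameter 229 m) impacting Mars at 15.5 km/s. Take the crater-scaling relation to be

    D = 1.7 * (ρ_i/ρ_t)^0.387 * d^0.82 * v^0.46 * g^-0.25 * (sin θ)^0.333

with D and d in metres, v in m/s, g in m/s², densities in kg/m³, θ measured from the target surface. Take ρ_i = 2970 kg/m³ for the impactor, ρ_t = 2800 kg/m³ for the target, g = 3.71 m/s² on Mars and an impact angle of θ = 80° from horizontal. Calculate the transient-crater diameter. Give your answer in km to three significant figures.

In SI units: v = 15500 m/s.
(ρ_i/ρ_t)^0.387 = (2970/2800)^0.387 = 1.023
d^0.82 = 229^0.82 = 86.11
v^0.46 = 15500^0.46 = 84.64
g^-0.25 = 3.71^-0.25 = 0.7205
(sin 80°)^0.333 = 0.9848^0.333 = 0.9949
D = 1.7 × 1.023 × 86.11 × 84.64 × 0.7205 × 0.9949 = 9086 m
   = 9.086 km

D ≈ 9.09 km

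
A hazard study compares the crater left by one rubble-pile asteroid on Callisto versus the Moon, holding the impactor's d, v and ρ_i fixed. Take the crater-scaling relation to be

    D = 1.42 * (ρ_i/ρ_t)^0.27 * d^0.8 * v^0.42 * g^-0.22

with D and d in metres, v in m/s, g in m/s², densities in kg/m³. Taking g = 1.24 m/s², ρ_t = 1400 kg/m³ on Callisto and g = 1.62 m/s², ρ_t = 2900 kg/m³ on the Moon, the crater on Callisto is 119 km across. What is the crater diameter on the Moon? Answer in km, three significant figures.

The impactor-only factors (d, v, ρ_i) cancel in the ratio, leaving D_Moon/D_Callisto = (g_Moon/g_Callisto)^-0.22 · (ρ_t,Callisto/ρ_t,Moon)^0.27.
(1.62/1.24)^-0.22 = 1.306^-0.22 = 0.9430
(1400/2900)^0.27 = 0.4828^0.27 = 0.8215
Ratio = 0.9430 × 0.8215 = 0.7747
D_Moon = 0.7747 × 119 km = 92.2 km

D ≈ 92.2 km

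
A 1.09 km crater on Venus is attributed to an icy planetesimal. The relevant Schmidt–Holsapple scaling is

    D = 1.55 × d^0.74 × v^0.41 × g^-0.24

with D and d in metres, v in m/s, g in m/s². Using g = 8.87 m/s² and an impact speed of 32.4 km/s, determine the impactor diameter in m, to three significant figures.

d ≈ 45.3 m

Rearranging for d: d = [D / (1.55 · 32400^0.41 · 8.87^-0.24)]^(1/0.74).
D = 1090 m.
32400^0.41 = 70.68
8.87^-0.24 = 0.5922
Denominator = 1.55 × 70.68 × 0.5922 = 64.88
D / 64.88 = 1090 / 64.88 = 16.80
d = 16.80^(1/0.74) = 16.80^1.3514 = 45.28 m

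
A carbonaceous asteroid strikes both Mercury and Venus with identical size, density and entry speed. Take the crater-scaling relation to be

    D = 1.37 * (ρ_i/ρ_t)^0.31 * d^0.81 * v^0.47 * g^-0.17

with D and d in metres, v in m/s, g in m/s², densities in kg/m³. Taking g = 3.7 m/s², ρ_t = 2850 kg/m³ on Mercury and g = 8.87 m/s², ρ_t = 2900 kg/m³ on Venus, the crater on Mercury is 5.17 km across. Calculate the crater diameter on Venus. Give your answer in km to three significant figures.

The impactor-only factors (d, v, ρ_i) cancel in the ratio, leaving D_Venus/D_Mercury = (g_Venus/g_Mercury)^-0.17 · (ρ_t,Mercury/ρ_t,Venus)^0.31.
(8.87/3.7)^-0.17 = 2.397^-0.17 = 0.8619
(2850/2900)^0.31 = 0.9828^0.31 = 0.9946
Ratio = 0.8619 × 0.9946 = 0.8572
D_Venus = 0.8572 × 5.17 km = 4.43 km

D ≈ 4.43 km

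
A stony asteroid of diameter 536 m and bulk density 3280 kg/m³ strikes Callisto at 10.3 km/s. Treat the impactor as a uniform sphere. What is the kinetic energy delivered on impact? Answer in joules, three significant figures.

E ≈ 1.40 × 10^19 J

v = 10300 m/s.
Mass m = (π/6) ρ d³ = (π/6) × 3280 × (536)³ = 2.645 × 10^11 kg
E = ½ m v² = 0.5 × 2.645 × 10^11 × (10300)² = 1.403 × 10^19 J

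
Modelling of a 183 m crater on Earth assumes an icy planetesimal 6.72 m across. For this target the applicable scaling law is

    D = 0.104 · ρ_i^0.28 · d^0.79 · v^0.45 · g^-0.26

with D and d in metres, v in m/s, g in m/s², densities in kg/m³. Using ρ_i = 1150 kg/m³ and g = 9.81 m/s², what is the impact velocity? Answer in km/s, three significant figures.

Rearranging for v: v = [D / (0.104 · 1150^0.28 · 6.72^0.79 · 9.81^-0.26)]^(1/0.45).
1150^0.28 = 7.194
6.72^0.79 = 4.504
9.81^-0.26 = 0.5523
Denominator = 0.104 × 7.194 × 4.504 × 0.5523 = 1.861
D / 1.861 = 183 / 1.861 = 98.33
v = 98.33^(1/0.45) = 98.33^2.2222 = 26801 m/s

v ≈ 26.8 km/s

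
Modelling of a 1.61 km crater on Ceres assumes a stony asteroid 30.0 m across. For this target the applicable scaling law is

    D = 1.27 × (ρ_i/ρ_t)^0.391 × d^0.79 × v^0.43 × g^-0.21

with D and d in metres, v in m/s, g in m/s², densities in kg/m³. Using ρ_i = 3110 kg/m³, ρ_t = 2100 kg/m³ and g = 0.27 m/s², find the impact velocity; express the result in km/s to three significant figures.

Rearranging for v: v = [D / (1.27 · (3110/2100)^0.391 · 30^0.79 · 0.27^-0.21)]^(1/0.43).
D = 1610 m.
(3110/2100)^0.391 = 1.166
30^0.79 = 14.69
0.27^-0.21 = 1.316
Denominator = 1.27 × 1.166 × 14.69 × 1.316 = 28.63
D / 28.63 = 1610 / 28.63 = 56.23
v = 56.23^(1/0.43) = 56.23^2.3256 = 11742 m/s

v ≈ 11.7 km/s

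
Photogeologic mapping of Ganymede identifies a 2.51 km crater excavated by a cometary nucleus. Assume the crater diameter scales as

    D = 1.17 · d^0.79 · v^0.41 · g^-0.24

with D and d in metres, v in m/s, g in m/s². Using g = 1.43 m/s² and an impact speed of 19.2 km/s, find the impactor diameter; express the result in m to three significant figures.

Rearranging for d: d = [D / (1.17 · 19200^0.41 · 1.43^-0.24)]^(1/0.79).
D = 2510 m.
19200^0.41 = 57.04
1.43^-0.24 = 0.9177
Denominator = 1.17 × 57.04 × 0.9177 = 61.24
D / 61.24 = 2510 / 61.24 = 40.99
d = 40.99^(1/0.79) = 40.99^1.2658 = 110.0 m

d ≈ 110 m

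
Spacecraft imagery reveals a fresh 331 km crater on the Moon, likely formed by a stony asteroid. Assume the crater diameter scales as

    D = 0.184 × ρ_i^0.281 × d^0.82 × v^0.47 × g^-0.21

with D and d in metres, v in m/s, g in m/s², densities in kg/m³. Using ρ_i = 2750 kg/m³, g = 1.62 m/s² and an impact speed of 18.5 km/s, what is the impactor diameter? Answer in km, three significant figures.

Rearranging for d: d = [D / (0.184 · 2750^0.281 · 18500^0.47 · 1.62^-0.21)]^(1/0.82).
D = 331000 m.
2750^0.281 = 9.257
18500^0.47 = 101.3
1.62^-0.21 = 0.9037
Denominator = 0.184 × 9.257 × 101.3 × 0.9037 = 155.9
D / 155.9 = 331000 / 155.9 = 2123
d = 2123^(1/0.82) = 2123^1.2195 = 11408 m

d ≈ 11.4 km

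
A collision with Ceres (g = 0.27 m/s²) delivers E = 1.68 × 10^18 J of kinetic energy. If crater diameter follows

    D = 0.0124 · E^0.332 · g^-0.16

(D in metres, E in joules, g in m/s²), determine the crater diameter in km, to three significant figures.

E^0.332 = (1.68 × 10^18)^0.332 = 1.124 × 10^6
g^-0.16 = 0.27^-0.16 = 1.233
D = 0.0124 × 1.124 × 10^6 × 1.233 = 17185 m
   = 17.19 km

D ≈ 17.2 km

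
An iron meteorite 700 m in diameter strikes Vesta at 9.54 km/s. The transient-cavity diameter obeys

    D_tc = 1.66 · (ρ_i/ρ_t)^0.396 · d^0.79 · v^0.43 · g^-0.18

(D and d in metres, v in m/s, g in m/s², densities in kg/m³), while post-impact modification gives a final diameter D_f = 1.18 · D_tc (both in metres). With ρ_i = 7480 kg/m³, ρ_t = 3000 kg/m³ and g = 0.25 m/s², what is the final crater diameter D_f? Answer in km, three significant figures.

D_f ≈ 32.8 km

v = 9540 m/s.
(ρ_i/ρ_t)^0.396 = (7480/3000)^0.396 = 1.436
d^0.79 = 700^0.79 = 176.9
v^0.43 = 9540^0.43 = 51.43
g^-0.18 = 0.25^-0.18 = 1.283
D_tc = 1.66 × 1.436 × 176.9 × 51.43 × 1.283 = 27820 m
D_f = 1.18 × 27820 = 32828 m
     = 32.83 km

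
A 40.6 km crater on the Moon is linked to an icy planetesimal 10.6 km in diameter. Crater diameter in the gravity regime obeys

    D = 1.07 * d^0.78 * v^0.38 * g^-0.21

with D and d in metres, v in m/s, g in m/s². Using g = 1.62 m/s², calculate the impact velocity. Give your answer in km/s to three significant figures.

v ≈ 8.01 km/s

Rearranging for v: v = [D / (1.07 · 10600^0.78 · 1.62^-0.21)]^(1/0.38).
D = 40600 m.
10600^0.78 = 1380
1.62^-0.21 = 0.9037
Denominator = 1.07 × 1380 × 0.9037 = 1334
D / 1334 = 40600 / 1334 = 30.43
v = 30.43^(1/0.38) = 30.43^2.6316 = 8007 m/s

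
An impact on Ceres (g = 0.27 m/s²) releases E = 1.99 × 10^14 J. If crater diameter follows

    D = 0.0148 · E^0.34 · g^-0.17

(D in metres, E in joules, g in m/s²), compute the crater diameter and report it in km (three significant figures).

D ≈ 1.34 km

E^0.34 = (1.99 × 10^14)^0.34 = 7.271 × 10^4
g^-0.17 = 0.27^-0.17 = 1.249
D = 0.0148 × 7.271 × 10^4 × 1.249 = 1344 m
   = 1.344 km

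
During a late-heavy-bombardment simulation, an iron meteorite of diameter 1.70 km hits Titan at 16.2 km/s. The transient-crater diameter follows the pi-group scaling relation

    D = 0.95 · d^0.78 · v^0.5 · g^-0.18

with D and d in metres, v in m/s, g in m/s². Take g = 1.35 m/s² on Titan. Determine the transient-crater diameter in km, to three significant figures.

D ≈ 37.9 km

In SI units: d = 1700 m, v = 16200 m/s.
d^0.78 = 1700^0.78 = 330.9
v^0.5 = 16200^0.5 = 127.3
g^-0.18 = 1.35^-0.18 = 0.9474
D = 0.95 × 330.9 × 127.3 × 0.9474 = 37912 m
   = 37.91 km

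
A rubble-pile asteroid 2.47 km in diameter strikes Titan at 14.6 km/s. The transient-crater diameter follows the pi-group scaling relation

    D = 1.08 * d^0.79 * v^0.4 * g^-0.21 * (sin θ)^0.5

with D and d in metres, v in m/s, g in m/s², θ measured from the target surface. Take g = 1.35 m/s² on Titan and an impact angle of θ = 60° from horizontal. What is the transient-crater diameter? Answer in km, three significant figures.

D ≈ 20.9 km

In SI units: d = 2470 m, v = 14600 m/s.
d^0.79 = 2470^0.79 = 478.9
v^0.4 = 14600^0.4 = 46.32
g^-0.21 = 1.35^-0.21 = 0.9389
(sin 60°)^0.5 = 0.8660^0.5 = 0.9306
D = 1.08 × 478.9 × 46.32 × 0.9389 × 0.9306 = 20932 m
   = 20.93 km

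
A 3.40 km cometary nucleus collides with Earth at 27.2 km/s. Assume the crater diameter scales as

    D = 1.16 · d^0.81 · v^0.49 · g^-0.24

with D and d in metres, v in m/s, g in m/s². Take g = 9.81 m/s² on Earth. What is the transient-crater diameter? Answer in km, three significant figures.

D ≈ 72.4 km

In SI units: d = 3400 m, v = 27200 m/s.
d^0.81 = 3400^0.81 = 725.3
v^0.49 = 27200^0.49 = 148.9
g^-0.24 = 9.81^-0.24 = 0.5781
D = 1.16 × 725.3 × 148.9 × 0.5781 = 72422 m
   = 72.42 km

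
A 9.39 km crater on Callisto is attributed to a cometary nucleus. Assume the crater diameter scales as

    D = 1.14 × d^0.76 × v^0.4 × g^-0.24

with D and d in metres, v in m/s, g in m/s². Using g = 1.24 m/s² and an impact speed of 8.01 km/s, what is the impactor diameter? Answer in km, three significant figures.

d ≈ 1.34 km

Rearranging for d: d = [D / (1.14 · 8010^0.4 · 1.24^-0.24)]^(1/0.76).
D = 9390 m.
8010^0.4 = 36.43
1.24^-0.24 = 0.9497
Denominator = 1.14 × 36.43 × 0.9497 = 39.44
D / 39.44 = 9390 / 39.44 = 238.1
d = 238.1^(1/0.76) = 238.1^1.3158 = 1341 m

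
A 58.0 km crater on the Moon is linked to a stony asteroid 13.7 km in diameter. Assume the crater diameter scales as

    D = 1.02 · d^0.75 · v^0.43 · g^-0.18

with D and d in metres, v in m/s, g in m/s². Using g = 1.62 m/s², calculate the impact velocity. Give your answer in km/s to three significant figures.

v ≈ 8.52 km/s

Rearranging for v: v = [D / (1.02 · 13700^0.75 · 1.62^-0.18)]^(1/0.43).
D = 58000 m.
13700^0.75 = 1266
1.62^-0.18 = 0.9168
Denominator = 1.02 × 1266 × 0.9168 = 1184
D / 1184 = 58000 / 1184 = 48.99
v = 48.99^(1/0.43) = 48.99^2.3256 = 8521 m/s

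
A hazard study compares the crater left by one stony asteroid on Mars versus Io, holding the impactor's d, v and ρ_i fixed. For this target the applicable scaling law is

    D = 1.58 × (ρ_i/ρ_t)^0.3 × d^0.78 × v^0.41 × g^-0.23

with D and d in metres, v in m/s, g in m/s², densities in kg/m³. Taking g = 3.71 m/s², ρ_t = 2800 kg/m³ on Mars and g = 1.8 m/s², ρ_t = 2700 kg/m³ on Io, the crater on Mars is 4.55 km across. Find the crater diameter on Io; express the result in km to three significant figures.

D ≈ 5.43 km

The impactor-only factors (d, v, ρ_i) cancel in the ratio, leaving D_Io/D_Mars = (g_Io/g_Mars)^-0.23 · (ρ_t,Mars/ρ_t,Io)^0.3.
(1.8/3.71)^-0.23 = 0.4852^-0.23 = 1.181
(2800/2700)^0.3 = 1.037^0.3 = 1.011
Ratio = 1.181 × 1.011 = 1.194
D_Io = 1.194 × 4.55 km = 5.43 km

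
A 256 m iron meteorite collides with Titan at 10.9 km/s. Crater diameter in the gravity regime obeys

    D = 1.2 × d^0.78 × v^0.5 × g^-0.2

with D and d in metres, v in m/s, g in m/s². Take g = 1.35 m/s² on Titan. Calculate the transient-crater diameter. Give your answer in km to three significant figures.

In SI units: v = 10900 m/s.
d^0.78 = 256^0.78 = 75.58
v^0.5 = 10900^0.5 = 104.4
g^-0.2 = 1.35^-0.2 = 0.9417
D = 1.2 × 75.58 × 104.4 × 0.9417 = 8917 m
   = 8.917 km

D ≈ 8.92 km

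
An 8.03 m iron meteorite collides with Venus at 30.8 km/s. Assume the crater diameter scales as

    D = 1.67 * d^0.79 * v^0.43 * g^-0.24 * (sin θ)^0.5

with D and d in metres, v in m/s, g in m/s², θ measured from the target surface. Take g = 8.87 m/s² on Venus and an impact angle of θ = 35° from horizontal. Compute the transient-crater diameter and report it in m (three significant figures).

In SI units: v = 30800 m/s.
d^0.79 = 8.03^0.79 = 5.185
v^0.43 = 30800^0.43 = 85.13
g^-0.24 = 8.87^-0.24 = 0.5922
(sin 35°)^0.5 = 0.5736^0.5 = 0.7574
D = 1.67 × 5.185 × 85.13 × 0.5922 × 0.7574 = 330.6 m

D ≈ 331 m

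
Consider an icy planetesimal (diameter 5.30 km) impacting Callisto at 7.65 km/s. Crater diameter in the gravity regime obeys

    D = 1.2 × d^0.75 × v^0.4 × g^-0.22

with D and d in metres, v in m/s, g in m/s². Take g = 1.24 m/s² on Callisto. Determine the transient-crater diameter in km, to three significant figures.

In SI units: d = 5300 m, v = 7650 m/s.
d^0.75 = 5300^0.75 = 621.2
v^0.4 = 7650^0.4 = 35.77
g^-0.22 = 1.24^-0.22 = 0.9538
D = 1.2 × 621.2 × 35.77 × 0.9538 = 25432 m
   = 25.43 km

D ≈ 25.4 km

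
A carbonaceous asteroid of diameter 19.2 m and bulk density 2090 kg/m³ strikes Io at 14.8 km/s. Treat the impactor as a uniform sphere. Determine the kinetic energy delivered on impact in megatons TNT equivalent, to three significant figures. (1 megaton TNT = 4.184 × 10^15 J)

v = 14800 m/s.
Mass m = (π/6) ρ d³ = (π/6) × 2090 × (19.2)³ = 7.745 × 10^6 kg
E = ½ m v² = 0.5 × 7.745 × 10^6 × (14800)² = 8.482 × 10^14 J
   = 8.482 × 10^14 / 4.184×10^15 = 0.2027 Mt

E ≈ 0.203 Mt TNT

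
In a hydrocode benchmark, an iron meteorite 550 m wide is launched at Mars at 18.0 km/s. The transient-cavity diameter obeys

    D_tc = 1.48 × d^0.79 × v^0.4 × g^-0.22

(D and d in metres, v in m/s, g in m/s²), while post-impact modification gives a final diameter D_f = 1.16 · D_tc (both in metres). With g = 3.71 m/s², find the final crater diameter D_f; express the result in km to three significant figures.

D_f ≈ 9.47 km

v = 18000 m/s.
d^0.79 = 550^0.79 = 146.2
v^0.4 = 18000^0.4 = 50.36
g^-0.22 = 3.71^-0.22 = 0.7494
D_tc = 1.48 × 146.2 × 50.36 × 0.7494 = 8166 m
D_f = 1.16 × 8166 = 9473 m
     = 9.473 km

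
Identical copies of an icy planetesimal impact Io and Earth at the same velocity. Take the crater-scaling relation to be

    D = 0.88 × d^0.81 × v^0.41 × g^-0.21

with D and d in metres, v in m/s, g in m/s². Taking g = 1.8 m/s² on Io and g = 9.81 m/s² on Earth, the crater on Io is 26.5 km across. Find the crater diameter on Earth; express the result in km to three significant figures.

All impactor-dependent factors cancel in the ratio, leaving D_Earth/D_Io = (g_Earth/g_Io)^-0.21.
(9.81/1.8)^-0.21 = 5.450^-0.21 = 0.7004
D_Earth = 0.7004 × 26.5 km = 18.6 km

D ≈ 18.6 km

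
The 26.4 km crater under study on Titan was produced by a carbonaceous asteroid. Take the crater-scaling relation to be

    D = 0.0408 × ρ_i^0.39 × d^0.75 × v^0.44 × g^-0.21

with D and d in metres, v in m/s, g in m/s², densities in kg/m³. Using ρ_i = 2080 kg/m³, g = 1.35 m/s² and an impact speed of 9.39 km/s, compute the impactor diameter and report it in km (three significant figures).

Rearranging for d: d = [D / (0.0408 · 2080^0.39 · 9390^0.44 · 1.35^-0.21)]^(1/0.75).
D = 26400 m.
2080^0.39 = 19.68
9390^0.44 = 55.97
1.35^-0.21 = 0.9389
Denominator = 0.0408 × 19.68 × 55.97 × 0.9389 = 42.19
D / 42.19 = 26400 / 42.19 = 625.7
d = 625.7^(1/0.75) = 625.7^1.3333 = 5351 m

d ≈ 5.35 km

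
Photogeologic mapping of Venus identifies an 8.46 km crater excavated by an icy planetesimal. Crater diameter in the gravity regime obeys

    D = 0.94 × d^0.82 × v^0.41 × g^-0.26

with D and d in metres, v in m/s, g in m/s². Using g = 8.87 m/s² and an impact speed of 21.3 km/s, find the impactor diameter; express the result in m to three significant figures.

Rearranging for d: d = [D / (0.94 · 21300^0.41 · 8.87^-0.26)]^(1/0.82).
D = 8460 m.
21300^0.41 = 59.52
8.87^-0.26 = 0.5669
Denominator = 0.94 × 59.52 × 0.5669 = 31.72
D / 31.72 = 8460 / 31.72 = 266.7
d = 266.7^(1/0.82) = 266.7^1.2195 = 908.9 m

d ≈ 909 m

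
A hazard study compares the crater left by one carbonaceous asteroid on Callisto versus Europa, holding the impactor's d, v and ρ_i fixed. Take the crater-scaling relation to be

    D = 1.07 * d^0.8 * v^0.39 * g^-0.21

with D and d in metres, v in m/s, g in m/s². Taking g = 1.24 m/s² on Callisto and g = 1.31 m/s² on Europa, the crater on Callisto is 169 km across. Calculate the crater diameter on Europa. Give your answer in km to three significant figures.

All impactor-dependent factors cancel in the ratio, leaving D_Europa/D_Callisto = (g_Europa/g_Callisto)^-0.21.
(1.31/1.24)^-0.21 = 1.056^-0.21 = 0.9886
D_Europa = 0.9886 × 169 km = 167 km

D ≈ 167 km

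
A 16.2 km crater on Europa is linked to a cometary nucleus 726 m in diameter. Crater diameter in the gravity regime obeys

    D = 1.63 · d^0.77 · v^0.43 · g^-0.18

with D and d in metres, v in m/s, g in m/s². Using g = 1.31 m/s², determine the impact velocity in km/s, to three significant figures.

Rearranging for v: v = [D / (1.63 · 726^0.77 · 1.31^-0.18)]^(1/0.43).
D = 16200 m.
726^0.77 = 159.6
1.31^-0.18 = 0.9526
Denominator = 1.63 × 159.6 × 0.9526 = 247.8
D / 247.8 = 16200 / 247.8 = 65.38
v = 65.38^(1/0.43) = 65.38^2.3256 = 16672 m/s

v ≈ 16.7 km/s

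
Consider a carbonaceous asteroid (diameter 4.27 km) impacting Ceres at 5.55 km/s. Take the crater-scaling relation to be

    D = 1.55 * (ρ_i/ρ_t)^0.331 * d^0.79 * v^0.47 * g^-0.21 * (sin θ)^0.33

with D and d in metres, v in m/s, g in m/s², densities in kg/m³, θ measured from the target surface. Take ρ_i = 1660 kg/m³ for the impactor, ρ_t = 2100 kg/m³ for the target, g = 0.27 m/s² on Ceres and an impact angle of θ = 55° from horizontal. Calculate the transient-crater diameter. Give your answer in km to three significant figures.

In SI units: d = 4270 m, v = 5550 m/s.
(ρ_i/ρ_t)^0.331 = (1660/2100)^0.331 = 0.9251
d^0.79 = 4270^0.79 = 738.0
v^0.47 = 5550^0.47 = 57.52
g^-0.21 = 0.27^-0.21 = 1.316
(sin 55°)^0.33 = 0.8192^0.33 = 0.9363
D = 1.55 × 0.9251 × 738.0 × 57.52 × 1.316 × 0.9363 = 75001 m
   = 75.00 km

D ≈ 75.0 km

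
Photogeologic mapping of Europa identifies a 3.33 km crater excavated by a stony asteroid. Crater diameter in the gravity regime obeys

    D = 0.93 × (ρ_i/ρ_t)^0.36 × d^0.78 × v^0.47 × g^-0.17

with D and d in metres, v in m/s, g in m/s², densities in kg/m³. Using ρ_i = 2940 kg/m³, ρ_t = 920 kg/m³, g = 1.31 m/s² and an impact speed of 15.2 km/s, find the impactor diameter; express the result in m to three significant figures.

d ≈ 67.5 m

Rearranging for d: d = [D / (0.93 · (2940/920)^0.36 · 15200^0.47 · 1.31^-0.17)]^(1/0.78).
D = 3330 m.
(2940/920)^0.36 = 1.519
15200^0.47 = 92.36
1.31^-0.17 = 0.9551
Denominator = 0.93 × 1.519 × 92.36 × 0.9551 = 124.6
D / 124.6 = 3330 / 124.6 = 26.73
d = 26.73^(1/0.78) = 26.73^1.2821 = 67.54 m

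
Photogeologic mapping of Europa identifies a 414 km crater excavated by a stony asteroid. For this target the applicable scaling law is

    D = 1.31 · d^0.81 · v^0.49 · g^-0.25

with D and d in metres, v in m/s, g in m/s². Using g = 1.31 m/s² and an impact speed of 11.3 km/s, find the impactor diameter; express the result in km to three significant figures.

d ≈ 23.7 km

Rearranging for d: d = [D / (1.31 · 11300^0.49 · 1.31^-0.25)]^(1/0.81).
D = 414000 m.
11300^0.49 = 96.83
1.31^-0.25 = 0.9347
Denominator = 1.31 × 96.83 × 0.9347 = 118.6
D / 118.6 = 414000 / 118.6 = 3491
d = 3491^(1/0.81) = 3491^1.2346 = 23666 m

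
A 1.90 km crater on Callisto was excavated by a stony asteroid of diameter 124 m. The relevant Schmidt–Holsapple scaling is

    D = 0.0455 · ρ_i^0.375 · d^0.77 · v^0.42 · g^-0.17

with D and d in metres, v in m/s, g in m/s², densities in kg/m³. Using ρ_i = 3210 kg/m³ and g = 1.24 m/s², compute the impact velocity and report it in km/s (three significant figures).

Rearranging for v: v = [D / (0.0455 · 3210^0.375 · 124^0.77 · 1.24^-0.17)]^(1/0.42).
D = 1900 m.
3210^0.375 = 20.65
124^0.77 = 40.92
1.24^-0.17 = 0.9641
Denominator = 0.0455 × 20.65 × 40.92 × 0.9641 = 37.07
D / 37.07 = 1900 / 37.07 = 51.25
v = 51.25^(1/0.42) = 51.25^2.381 = 11770 m/s

v ≈ 11.8 km/s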